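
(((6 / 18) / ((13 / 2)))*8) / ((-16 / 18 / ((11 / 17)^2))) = -726 / 3757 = -0.19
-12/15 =-4/5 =-0.80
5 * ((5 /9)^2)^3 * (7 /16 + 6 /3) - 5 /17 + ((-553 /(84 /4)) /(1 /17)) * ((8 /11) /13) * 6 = -1034935025497 /6890309712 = -150.20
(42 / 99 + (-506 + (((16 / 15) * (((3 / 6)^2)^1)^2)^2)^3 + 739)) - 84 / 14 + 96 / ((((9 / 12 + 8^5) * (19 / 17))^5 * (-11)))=174712632298179395886354523307602740838 / 768223432859998014426179055498046875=227.42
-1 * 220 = -220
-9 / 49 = -0.18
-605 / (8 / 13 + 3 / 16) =-753.53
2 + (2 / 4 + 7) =19 / 2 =9.50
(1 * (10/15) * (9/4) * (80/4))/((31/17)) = 510/31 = 16.45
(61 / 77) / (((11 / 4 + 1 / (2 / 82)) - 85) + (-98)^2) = 244 / 2945327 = 0.00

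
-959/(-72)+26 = 39.32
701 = 701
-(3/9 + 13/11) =-50/33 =-1.52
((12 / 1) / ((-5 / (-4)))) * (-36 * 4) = -6912 / 5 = -1382.40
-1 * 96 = -96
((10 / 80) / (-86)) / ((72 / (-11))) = 11 / 49536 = 0.00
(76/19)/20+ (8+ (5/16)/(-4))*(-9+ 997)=626161/80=7827.01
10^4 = 10000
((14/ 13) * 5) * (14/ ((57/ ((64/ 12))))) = 15680/ 2223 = 7.05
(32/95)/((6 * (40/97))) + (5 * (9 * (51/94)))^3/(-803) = -17.99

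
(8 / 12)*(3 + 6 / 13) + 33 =459 / 13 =35.31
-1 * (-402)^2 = -161604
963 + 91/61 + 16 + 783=107573/61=1763.49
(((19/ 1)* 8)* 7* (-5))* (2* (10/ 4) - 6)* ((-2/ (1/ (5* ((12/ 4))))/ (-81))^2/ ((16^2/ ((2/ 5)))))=3325/ 2916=1.14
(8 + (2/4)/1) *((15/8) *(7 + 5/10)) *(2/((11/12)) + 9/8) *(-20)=-5565375/704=-7905.36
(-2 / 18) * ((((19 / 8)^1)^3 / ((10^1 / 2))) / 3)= -6859 / 69120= -0.10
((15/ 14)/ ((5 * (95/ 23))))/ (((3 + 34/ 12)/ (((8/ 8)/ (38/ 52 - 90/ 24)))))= -10764/ 3654175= -0.00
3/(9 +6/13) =13/41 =0.32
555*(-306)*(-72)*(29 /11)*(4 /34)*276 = 11514234240 /11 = 1046748567.27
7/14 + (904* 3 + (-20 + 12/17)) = 91569/34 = 2693.21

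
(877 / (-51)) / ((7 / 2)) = -1754 / 357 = -4.91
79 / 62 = 1.27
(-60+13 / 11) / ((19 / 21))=-13587 / 209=-65.01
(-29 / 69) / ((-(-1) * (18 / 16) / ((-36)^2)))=-11136 / 23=-484.17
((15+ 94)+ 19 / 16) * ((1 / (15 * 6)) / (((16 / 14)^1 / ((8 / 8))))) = 12341 / 11520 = 1.07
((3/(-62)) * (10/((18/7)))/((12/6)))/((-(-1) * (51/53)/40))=-18550/4743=-3.91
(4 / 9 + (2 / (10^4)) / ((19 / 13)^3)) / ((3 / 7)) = 960398411 / 925965000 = 1.04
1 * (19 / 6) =19 / 6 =3.17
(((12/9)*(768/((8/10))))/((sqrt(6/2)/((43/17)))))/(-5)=-11008*sqrt(3)/51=-373.85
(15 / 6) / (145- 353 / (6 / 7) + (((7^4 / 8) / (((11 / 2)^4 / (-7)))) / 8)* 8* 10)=-0.01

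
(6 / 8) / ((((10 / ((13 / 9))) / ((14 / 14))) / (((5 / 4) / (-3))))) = -13 / 288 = -0.05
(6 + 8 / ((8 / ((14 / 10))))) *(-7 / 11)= -259 / 55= -4.71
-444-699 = -1143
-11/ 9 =-1.22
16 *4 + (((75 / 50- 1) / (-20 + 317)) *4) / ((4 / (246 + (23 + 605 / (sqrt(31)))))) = 55 *sqrt(31) / 1674 + 38285 / 594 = 64.64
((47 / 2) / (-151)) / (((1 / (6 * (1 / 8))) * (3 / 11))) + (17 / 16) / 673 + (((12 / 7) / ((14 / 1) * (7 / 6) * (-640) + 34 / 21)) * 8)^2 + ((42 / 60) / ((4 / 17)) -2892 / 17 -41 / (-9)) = -271336441304640754093 / 1664502976841436720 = -163.01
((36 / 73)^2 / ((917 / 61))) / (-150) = -0.00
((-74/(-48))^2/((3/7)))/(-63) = -0.09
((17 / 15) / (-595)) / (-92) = 1 / 48300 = 0.00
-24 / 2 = -12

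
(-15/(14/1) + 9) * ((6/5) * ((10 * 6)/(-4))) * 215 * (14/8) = -214785/4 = -53696.25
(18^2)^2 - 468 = 104508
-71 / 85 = -0.84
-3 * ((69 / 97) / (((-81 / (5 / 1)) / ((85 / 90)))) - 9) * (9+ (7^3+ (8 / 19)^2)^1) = 27094779344 / 2836377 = 9552.60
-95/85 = -19/17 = -1.12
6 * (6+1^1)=42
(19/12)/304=1/192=0.01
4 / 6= 2 / 3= 0.67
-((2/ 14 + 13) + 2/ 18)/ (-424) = 835/ 26712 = 0.03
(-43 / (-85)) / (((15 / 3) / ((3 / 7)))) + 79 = 235154 / 2975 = 79.04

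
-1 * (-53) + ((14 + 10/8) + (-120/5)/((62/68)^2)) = 151377/3844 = 39.38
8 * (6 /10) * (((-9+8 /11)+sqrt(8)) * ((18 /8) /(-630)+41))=-447681 /275+68874 * sqrt(2) /175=-1071.34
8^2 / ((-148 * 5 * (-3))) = 16 / 555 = 0.03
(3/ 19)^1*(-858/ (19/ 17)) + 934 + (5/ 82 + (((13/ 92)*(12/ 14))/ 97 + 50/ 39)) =7339180293896/ 9014741463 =814.13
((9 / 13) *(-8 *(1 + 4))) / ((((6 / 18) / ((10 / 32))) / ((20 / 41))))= -6750 / 533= -12.66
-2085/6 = -695/2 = -347.50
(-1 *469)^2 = 219961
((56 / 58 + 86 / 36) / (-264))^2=0.00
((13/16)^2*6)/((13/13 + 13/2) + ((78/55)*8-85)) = -27885/465728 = -0.06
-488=-488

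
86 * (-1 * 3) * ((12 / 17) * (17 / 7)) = -3096 / 7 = -442.29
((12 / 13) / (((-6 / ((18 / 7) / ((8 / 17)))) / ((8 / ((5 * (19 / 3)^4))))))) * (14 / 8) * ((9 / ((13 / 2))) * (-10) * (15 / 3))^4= -33608.21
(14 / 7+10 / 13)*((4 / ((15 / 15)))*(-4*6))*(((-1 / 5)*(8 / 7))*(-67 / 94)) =-926208 / 21385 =-43.31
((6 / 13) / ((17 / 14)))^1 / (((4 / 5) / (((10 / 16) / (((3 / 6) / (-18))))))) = -4725 / 442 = -10.69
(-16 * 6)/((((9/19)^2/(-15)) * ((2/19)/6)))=1097440/3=365813.33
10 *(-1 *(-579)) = 5790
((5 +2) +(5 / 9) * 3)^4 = 456976 / 81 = 5641.68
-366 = -366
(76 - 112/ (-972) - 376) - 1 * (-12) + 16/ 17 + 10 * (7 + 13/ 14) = -6004843/ 28917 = -207.66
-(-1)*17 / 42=17 / 42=0.40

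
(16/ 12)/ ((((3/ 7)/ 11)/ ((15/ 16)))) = 32.08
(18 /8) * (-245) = -2205 /4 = -551.25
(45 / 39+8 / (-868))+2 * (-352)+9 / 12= -7922557 / 11284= -702.11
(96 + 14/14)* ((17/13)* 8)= 13192/13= 1014.77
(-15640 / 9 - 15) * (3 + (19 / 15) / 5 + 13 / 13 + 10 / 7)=-1882273 / 189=-9959.12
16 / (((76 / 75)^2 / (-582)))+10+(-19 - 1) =-3277360 / 361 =-9078.56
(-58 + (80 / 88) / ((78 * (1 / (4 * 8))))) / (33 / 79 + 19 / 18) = -11718228 / 299585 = -39.11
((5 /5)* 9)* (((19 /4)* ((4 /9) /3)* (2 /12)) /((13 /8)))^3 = 438976 /129730653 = 0.00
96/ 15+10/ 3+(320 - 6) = 323.73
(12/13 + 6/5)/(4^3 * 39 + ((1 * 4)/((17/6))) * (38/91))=2737/3218520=0.00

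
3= 3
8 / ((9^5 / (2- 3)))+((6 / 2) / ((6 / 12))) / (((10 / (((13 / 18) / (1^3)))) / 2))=255839 / 295245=0.87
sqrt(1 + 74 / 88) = 9 * sqrt(11) / 22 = 1.36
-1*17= -17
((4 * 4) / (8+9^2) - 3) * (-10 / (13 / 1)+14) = -43172 / 1157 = -37.31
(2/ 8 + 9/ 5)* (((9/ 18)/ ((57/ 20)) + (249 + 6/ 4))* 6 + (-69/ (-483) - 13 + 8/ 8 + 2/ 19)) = 2034379/ 665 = 3059.22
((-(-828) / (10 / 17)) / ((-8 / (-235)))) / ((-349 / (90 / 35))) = -1488537 / 4886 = -304.65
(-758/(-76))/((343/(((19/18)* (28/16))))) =379/7056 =0.05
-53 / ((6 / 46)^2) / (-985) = 28037 / 8865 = 3.16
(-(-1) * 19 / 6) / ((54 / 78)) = 4.57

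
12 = 12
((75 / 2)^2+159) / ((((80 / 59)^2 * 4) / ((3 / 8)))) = 65383623 / 819200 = 79.81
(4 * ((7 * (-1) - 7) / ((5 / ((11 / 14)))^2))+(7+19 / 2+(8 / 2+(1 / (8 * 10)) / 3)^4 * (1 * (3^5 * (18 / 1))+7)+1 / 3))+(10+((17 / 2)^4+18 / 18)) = 26277456141446347 / 23224320000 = 1131462.89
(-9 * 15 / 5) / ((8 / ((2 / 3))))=-9 / 4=-2.25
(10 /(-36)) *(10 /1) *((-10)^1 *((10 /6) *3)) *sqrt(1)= 1250 /9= 138.89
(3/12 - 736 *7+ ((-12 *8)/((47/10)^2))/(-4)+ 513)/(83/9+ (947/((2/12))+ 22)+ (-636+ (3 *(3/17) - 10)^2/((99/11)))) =-0.91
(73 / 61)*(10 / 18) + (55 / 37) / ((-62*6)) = 1664555 / 2518812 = 0.66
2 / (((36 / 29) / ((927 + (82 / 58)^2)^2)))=1390451.39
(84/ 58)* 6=252/ 29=8.69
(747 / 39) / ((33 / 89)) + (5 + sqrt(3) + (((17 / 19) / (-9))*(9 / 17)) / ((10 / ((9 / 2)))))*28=28*sqrt(3) + 2594656 / 13585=239.49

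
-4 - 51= -55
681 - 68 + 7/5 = 3072/5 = 614.40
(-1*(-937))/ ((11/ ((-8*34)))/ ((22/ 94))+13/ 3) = 764592/ 3395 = 225.21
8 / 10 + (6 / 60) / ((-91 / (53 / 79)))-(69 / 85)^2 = 14574597 / 103881050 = 0.14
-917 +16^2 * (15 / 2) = 1003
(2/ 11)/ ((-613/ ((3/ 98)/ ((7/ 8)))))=-24/ 2312849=-0.00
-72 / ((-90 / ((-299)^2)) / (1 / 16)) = 89401 / 20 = 4470.05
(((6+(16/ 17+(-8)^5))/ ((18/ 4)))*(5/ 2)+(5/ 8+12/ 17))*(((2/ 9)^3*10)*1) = -2750110/ 1377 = -1997.18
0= 0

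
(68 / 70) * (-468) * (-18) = 286416 / 35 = 8183.31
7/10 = 0.70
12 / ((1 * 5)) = 12 / 5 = 2.40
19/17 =1.12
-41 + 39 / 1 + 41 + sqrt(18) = 3 * sqrt(2) + 39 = 43.24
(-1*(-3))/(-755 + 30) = -3/725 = -0.00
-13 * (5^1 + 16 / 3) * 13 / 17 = -5239 / 51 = -102.73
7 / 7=1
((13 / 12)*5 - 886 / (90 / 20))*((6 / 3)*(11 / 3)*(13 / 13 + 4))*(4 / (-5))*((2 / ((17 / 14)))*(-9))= -83256.63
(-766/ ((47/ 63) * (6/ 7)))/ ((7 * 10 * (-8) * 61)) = 8043/ 229360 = 0.04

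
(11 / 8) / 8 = 11 / 64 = 0.17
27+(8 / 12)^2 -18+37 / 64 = 5773 / 576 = 10.02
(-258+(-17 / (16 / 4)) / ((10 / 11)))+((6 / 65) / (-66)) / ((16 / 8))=-300501 / 1144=-262.68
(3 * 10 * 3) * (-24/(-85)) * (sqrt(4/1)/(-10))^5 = -432/53125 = -0.01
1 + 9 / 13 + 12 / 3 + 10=204 / 13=15.69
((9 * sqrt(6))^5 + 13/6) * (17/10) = 221/60 + 18068994 * sqrt(6)/5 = 8851966.78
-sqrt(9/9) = -1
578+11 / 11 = 579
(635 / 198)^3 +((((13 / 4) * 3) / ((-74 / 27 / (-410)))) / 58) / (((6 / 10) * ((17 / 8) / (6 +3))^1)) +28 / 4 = 30796157071379 / 141593792472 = 217.50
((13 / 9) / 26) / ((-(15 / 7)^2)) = -49 / 4050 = -0.01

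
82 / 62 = 41 / 31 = 1.32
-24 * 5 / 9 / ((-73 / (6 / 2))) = 40 / 73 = 0.55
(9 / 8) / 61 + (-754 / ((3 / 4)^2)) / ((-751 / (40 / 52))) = 4589471 / 3298392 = 1.39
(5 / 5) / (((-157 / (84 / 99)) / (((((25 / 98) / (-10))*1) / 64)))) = 5 / 2321088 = 0.00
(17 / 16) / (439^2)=17 / 3083536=0.00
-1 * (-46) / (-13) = -46 / 13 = -3.54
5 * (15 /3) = 25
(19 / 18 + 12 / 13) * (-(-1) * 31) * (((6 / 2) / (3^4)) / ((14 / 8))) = 28706 / 22113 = 1.30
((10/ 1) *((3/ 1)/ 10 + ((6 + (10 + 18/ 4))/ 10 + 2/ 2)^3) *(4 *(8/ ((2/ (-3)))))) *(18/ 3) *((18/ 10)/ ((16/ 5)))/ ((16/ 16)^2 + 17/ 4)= -8847.55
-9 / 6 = -1.50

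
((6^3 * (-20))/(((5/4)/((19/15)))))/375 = -7296/625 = -11.67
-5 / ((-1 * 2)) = 2.50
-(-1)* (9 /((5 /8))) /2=36 /5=7.20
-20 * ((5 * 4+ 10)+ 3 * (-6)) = -240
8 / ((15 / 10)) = 16 / 3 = 5.33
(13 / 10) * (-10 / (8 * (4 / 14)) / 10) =-91 / 160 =-0.57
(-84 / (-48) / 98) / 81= 1 / 4536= 0.00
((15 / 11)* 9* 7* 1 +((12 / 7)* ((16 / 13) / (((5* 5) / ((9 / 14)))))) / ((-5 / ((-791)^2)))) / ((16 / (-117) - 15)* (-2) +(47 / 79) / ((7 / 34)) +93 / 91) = -596348873127 / 3041245625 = -196.09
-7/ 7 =-1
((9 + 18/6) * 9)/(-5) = -21.60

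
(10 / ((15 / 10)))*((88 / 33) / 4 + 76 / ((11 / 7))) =32360 / 99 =326.87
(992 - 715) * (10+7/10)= 29639/10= 2963.90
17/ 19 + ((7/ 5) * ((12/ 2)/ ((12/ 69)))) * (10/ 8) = 9313/ 152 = 61.27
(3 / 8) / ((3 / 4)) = 0.50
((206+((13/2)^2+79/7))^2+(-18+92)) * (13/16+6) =459385.86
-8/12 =-2/3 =-0.67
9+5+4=18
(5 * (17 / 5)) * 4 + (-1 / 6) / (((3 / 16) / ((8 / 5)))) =2996 / 45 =66.58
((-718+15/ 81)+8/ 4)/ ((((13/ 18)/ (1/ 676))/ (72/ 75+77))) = -37668323/ 329550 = -114.30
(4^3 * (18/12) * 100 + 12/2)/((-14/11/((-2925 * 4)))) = 618146100/7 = 88306585.71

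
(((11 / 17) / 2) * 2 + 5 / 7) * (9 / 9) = 162 / 119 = 1.36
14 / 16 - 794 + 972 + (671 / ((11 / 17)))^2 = 8604383 / 8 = 1075547.88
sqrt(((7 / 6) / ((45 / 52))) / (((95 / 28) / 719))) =14 *sqrt(1065558) / 855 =16.90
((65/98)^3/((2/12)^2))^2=6108930140625/55365148804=110.34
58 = 58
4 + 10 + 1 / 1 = 15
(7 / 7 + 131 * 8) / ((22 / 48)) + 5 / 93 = 2341423 / 1023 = 2288.78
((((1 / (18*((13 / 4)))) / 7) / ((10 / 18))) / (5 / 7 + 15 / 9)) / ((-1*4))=-3 / 6500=-0.00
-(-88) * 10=880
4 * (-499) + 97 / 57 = -113675 / 57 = -1994.30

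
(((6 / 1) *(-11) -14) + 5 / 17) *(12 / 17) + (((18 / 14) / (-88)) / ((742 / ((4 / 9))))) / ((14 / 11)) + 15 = -1734276889 / 42029848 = -41.26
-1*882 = -882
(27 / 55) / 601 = 27 / 33055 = 0.00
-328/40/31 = -41/155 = -0.26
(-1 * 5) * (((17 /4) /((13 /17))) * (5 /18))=-7225 /936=-7.72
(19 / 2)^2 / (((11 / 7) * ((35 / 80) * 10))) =722 / 55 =13.13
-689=-689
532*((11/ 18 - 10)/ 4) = -22477/ 18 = -1248.72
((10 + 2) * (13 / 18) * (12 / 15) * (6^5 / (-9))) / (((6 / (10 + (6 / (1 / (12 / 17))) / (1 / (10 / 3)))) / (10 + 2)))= -4912128 / 17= -288948.71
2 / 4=1 / 2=0.50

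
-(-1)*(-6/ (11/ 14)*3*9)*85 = -192780/ 11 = -17525.45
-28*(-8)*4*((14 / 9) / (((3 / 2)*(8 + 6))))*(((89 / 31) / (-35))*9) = -22784 / 465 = -49.00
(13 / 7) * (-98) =-182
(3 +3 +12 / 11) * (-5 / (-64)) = 195 / 352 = 0.55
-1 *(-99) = 99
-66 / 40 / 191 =-33 / 3820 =-0.01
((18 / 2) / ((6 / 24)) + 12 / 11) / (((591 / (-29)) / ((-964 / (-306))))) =-111824 / 19503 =-5.73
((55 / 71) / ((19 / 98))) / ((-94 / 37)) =-99715 / 63403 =-1.57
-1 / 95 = -0.01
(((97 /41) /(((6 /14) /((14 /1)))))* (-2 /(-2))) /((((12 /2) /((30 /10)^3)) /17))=242403 /41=5912.27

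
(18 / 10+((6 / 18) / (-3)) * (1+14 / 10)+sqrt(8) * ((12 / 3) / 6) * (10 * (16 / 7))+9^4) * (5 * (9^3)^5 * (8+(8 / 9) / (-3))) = 1691865895335782400 * sqrt(2) / 7+52044967189082421216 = 52386775716925330187.82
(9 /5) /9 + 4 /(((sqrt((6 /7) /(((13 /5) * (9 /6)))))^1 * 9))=1 /5 + 2 * sqrt(455) /45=1.15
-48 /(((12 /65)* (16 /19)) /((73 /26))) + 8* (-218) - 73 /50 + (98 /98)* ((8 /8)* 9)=-520667 /200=-2603.34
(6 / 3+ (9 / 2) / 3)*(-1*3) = -10.50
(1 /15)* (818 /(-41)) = -818 /615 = -1.33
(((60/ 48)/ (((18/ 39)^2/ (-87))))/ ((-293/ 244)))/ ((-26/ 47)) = -5404295/ 7032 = -768.53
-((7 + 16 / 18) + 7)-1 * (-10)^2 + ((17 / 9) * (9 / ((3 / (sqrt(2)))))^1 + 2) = -1016 / 9 + 17 * sqrt(2) / 3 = -104.88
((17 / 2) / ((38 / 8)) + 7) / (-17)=-167 / 323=-0.52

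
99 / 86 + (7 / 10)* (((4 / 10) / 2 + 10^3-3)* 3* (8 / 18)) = 931.87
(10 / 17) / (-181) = -10 / 3077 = -0.00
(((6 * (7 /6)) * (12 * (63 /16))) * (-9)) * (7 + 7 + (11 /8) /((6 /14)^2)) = -2046681 /32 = -63958.78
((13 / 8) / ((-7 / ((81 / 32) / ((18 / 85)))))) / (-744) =3315 / 888832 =0.00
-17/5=-3.40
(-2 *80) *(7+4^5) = -164960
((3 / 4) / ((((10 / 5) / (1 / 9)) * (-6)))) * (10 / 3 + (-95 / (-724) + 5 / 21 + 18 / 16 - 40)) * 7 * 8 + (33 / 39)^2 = 63403427 / 4404816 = 14.39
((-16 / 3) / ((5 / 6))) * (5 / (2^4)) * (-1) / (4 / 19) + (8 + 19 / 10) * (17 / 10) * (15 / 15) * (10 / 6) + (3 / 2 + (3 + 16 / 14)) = 6047 / 140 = 43.19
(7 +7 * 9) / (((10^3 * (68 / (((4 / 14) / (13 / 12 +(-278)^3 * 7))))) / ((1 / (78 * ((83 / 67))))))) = -67 / 3310427162256500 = -0.00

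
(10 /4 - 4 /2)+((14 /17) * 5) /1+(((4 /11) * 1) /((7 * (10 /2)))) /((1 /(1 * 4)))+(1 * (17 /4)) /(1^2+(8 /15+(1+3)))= 11793149 /2172940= 5.43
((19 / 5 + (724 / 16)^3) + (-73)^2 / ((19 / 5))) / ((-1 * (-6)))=571874899 / 36480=15676.40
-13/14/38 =-13/532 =-0.02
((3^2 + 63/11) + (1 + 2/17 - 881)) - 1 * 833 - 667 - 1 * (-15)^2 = -484359/187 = -2590.16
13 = 13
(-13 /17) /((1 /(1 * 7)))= -91 /17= -5.35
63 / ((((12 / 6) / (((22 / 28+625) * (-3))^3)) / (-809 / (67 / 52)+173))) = 4980116813096143791 / 52528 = 94808803173472.13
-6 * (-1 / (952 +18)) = 3 / 485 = 0.01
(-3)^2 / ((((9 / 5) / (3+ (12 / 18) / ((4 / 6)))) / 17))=340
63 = 63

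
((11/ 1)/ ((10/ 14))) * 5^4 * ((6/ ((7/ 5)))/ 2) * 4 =82500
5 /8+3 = 3.62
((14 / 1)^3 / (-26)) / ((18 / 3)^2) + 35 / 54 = -2.28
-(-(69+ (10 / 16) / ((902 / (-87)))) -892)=6934141 / 7216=960.94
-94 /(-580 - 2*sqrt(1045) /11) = 29986 /185001 - 47*sqrt(1045) /925005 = 0.16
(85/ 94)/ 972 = 0.00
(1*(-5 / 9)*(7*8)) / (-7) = 4.44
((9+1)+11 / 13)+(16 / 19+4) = 3875 / 247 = 15.69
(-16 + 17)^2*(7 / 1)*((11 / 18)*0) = 0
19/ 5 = 3.80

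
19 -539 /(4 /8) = -1059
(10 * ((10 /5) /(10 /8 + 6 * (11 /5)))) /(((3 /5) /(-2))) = -4000 /867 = -4.61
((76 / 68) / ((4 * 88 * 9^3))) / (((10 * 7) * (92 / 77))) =19 / 364849920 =0.00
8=8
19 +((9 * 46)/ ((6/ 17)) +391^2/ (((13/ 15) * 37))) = 5959.60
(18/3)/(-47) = -0.13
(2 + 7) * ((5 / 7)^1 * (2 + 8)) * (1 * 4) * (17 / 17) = 1800 / 7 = 257.14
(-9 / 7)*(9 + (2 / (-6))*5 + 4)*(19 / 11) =-1938 / 77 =-25.17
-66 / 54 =-11 / 9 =-1.22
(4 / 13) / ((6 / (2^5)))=64 / 39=1.64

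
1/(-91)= -1/91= -0.01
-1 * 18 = -18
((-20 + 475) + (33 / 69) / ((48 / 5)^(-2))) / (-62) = -8.05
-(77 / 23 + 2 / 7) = -585 / 161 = -3.63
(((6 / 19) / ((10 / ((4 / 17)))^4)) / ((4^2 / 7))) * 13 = 546 / 991811875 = 0.00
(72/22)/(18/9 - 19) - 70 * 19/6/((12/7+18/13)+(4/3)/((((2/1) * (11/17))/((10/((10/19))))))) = -126930667/12733204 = -9.97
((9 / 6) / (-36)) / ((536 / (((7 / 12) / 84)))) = -1 / 1852416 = -0.00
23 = 23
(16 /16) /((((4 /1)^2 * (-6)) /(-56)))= 7 /12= 0.58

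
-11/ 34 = -0.32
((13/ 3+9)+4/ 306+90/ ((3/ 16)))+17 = 78083/ 153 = 510.35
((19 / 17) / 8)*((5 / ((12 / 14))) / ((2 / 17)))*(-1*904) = -75145 / 12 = -6262.08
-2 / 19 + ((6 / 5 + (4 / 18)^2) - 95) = -93.86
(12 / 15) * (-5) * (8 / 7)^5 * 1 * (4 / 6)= -262144 / 50421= -5.20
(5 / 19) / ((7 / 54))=270 / 133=2.03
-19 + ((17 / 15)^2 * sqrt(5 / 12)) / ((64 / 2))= -19 + 289 * sqrt(15) / 43200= -18.97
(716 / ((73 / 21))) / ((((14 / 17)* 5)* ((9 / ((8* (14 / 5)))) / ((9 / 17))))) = 120288 / 1825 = 65.91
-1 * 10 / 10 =-1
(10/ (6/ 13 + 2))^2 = 4225/ 256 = 16.50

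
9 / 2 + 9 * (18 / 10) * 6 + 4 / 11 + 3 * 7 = 13537 / 110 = 123.06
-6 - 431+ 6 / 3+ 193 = -242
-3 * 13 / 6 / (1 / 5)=-65 / 2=-32.50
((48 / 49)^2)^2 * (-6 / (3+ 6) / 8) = -442368 / 5764801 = -0.08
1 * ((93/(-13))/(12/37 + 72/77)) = -5.68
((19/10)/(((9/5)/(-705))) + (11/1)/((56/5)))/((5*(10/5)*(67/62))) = -68.77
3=3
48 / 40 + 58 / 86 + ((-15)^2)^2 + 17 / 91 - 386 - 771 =967881748 / 19565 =49470.06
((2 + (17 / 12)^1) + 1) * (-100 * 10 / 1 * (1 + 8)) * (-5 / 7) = 28392.86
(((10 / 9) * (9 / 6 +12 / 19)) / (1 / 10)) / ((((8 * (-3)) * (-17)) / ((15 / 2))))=1125 / 2584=0.44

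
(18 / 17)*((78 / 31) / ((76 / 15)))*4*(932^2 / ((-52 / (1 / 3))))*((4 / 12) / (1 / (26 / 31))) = -1016290080 / 310403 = -3274.10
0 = 0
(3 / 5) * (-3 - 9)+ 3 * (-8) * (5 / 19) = -1284 / 95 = -13.52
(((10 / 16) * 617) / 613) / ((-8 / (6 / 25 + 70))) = -270863 / 49040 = -5.52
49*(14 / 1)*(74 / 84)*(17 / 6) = 30821 / 18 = 1712.28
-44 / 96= -11 / 24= -0.46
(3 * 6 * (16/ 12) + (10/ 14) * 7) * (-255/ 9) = -2465/ 3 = -821.67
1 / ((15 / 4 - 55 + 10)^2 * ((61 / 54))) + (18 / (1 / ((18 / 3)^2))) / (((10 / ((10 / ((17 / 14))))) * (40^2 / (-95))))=-397571037 / 12547700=-31.68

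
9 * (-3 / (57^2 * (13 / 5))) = -15 / 4693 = -0.00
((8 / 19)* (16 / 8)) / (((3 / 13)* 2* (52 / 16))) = 32 / 57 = 0.56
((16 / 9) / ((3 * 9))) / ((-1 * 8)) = -2 / 243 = -0.01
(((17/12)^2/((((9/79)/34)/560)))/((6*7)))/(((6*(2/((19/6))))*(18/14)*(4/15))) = 6146.75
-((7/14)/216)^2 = -1/186624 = -0.00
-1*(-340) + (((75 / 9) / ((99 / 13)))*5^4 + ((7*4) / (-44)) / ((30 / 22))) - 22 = 1487162 / 1485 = 1001.46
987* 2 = 1974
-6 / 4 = -3 / 2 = -1.50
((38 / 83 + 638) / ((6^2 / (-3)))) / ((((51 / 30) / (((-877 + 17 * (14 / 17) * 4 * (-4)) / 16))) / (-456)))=-1385674560 / 1411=-982051.42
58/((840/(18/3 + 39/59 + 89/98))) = 253837/485688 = 0.52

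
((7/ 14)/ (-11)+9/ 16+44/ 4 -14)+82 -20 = 10475/ 176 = 59.52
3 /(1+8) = 1 /3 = 0.33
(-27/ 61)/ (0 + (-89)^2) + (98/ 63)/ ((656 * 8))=2744635/ 11410802496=0.00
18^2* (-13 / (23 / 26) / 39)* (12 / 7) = -33696 / 161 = -209.29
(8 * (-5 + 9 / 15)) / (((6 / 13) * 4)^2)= -1859 / 180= -10.33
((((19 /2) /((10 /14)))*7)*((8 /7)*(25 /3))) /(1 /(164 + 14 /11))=1611960 /11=146541.82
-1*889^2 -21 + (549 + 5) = -789788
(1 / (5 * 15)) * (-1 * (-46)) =46 / 75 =0.61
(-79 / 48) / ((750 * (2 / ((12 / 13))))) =-79 / 78000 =-0.00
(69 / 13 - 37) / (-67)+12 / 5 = 12512 / 4355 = 2.87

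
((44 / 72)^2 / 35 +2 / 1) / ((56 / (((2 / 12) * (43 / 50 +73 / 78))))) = 39924551 / 3714984000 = 0.01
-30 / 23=-1.30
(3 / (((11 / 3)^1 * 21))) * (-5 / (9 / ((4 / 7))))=-20 / 1617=-0.01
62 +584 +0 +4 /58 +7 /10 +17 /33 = 6194509 /9570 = 647.28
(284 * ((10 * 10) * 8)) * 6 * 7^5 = 22911302400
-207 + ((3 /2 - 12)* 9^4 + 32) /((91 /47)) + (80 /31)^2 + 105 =-35659.62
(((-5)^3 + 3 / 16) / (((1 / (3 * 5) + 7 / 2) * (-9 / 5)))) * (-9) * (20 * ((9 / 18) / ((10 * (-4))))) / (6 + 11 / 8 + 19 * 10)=149775 / 675812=0.22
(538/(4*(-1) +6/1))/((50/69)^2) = 1280709/2500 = 512.28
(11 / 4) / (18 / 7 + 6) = 77 / 240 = 0.32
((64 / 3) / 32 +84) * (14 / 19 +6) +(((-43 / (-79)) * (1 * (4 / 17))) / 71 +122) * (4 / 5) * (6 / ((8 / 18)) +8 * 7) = 199840873028 / 27175605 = 7353.69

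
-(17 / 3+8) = -41 / 3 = -13.67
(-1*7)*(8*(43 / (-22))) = 1204 / 11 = 109.45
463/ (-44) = -463/ 44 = -10.52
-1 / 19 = -0.05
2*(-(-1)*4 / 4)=2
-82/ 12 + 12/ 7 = -215/ 42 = -5.12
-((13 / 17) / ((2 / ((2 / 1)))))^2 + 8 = 2143 / 289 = 7.42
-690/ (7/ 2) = -1380/ 7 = -197.14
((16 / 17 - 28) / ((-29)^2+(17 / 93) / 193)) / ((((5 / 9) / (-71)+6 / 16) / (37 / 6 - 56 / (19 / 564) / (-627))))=-0.77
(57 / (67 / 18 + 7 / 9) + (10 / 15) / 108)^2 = 4214809 / 26244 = 160.60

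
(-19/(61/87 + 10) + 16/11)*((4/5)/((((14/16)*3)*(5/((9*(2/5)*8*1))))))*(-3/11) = 797184/5187875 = 0.15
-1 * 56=-56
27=27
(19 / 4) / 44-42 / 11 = -653 / 176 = -3.71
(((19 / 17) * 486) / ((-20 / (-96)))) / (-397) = -6.57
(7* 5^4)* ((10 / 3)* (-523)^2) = 11966893750 / 3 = 3988964583.33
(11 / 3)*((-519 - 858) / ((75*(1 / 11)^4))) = -24640803 / 25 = -985632.12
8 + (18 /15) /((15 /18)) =236 /25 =9.44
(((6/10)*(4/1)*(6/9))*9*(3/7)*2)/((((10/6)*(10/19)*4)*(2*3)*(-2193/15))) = -513/127925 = -0.00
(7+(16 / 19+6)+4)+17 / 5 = 2018 / 95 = 21.24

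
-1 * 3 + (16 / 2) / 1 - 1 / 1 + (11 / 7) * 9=127 / 7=18.14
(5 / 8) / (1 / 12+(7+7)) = 15 / 338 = 0.04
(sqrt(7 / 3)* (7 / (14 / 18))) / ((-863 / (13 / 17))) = -39* sqrt(21) / 14671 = -0.01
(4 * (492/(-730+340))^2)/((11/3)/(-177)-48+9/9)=-1785222/13186225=-0.14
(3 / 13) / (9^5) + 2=511759 / 255879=2.00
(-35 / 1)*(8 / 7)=-40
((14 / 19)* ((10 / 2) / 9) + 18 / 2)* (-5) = -47.05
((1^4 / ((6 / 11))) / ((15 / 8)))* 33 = 484 / 15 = 32.27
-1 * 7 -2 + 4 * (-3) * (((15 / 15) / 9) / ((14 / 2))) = -193 / 21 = -9.19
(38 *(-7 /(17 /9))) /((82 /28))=-33516 /697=-48.09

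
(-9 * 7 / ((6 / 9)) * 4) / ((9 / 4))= -168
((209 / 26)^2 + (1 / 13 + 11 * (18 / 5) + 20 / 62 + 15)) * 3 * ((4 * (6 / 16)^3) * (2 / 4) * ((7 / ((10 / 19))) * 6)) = 405067051557 / 134118400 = 3020.22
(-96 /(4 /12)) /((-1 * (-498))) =-48 /83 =-0.58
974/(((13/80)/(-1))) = -77920/13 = -5993.85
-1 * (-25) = 25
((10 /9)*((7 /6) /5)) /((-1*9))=-7 /243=-0.03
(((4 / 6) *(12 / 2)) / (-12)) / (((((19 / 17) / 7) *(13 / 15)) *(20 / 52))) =-119 / 19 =-6.26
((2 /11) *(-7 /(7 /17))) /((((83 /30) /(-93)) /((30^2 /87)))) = 28458000 /26477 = 1074.82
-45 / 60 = -3 / 4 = -0.75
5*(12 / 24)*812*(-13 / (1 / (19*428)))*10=-2146034800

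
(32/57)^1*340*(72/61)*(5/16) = 70.41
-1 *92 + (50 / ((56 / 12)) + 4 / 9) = -5093 / 63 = -80.84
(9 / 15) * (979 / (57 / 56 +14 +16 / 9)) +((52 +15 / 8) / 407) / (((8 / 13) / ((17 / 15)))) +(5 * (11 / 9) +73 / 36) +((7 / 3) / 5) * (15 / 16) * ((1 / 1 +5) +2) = 464921345881 / 9922334400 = 46.86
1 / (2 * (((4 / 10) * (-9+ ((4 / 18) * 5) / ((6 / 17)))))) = -135 / 632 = -0.21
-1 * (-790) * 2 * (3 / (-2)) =-2370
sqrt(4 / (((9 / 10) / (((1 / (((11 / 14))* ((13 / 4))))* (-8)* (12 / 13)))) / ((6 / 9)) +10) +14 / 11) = sqrt(23904388465034) / 3758359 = 1.30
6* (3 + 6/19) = 378/19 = 19.89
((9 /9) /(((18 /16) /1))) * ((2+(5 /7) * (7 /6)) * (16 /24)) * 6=272 /27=10.07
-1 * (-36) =36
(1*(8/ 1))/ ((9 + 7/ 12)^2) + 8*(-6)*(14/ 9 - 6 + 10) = -10576544/ 39675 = -266.58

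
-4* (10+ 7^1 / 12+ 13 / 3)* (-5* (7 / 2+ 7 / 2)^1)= 2088.33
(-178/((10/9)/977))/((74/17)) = -13303809/370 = -35956.24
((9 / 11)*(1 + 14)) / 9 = 15 / 11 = 1.36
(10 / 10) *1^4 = 1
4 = 4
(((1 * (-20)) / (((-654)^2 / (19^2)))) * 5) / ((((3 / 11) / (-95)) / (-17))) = -160329125 / 320787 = -499.80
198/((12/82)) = 1353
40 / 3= 13.33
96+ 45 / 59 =5709 / 59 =96.76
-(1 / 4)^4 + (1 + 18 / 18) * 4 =2047 / 256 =8.00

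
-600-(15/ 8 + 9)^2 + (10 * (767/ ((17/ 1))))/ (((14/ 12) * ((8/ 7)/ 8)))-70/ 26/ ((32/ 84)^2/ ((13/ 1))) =475353/ 272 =1747.62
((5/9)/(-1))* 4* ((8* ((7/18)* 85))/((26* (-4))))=5950/1053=5.65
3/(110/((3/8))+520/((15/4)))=1/144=0.01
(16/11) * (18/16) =18/11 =1.64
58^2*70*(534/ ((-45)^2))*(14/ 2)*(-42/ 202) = -410771312/ 4545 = -90378.73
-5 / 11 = -0.45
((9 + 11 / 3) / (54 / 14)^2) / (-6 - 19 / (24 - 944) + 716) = 34960 / 29154897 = 0.00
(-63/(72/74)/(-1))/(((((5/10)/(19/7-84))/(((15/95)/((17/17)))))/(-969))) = 3221109/2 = 1610554.50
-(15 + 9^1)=-24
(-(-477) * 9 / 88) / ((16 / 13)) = 55809 / 1408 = 39.64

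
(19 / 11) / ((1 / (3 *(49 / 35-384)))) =-109041 / 55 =-1982.56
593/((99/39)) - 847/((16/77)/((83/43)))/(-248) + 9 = 1544650585/5630592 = 274.33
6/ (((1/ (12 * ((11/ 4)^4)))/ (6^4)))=10673289/ 2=5336644.50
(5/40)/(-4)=-1/32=-0.03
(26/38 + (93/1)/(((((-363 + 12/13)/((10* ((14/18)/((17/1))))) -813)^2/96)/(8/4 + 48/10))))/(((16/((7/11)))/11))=22295816139779/72000809742256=0.31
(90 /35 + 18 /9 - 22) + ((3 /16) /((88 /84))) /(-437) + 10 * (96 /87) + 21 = 456075371 /31226272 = 14.61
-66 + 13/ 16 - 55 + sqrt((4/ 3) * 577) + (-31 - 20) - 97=-4291/ 16 + 2 * sqrt(1731)/ 3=-240.45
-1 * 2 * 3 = -6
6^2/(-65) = -0.55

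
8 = 8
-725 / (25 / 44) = -1276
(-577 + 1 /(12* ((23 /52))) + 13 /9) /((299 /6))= -11.55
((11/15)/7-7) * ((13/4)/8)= -2353/840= -2.80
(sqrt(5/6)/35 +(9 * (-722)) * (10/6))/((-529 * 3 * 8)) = 1805/2116 - sqrt(30)/2666160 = 0.85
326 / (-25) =-13.04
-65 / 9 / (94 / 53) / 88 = -3445 / 74448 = -0.05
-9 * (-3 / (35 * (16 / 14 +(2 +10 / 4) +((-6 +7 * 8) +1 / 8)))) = 24 / 1735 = 0.01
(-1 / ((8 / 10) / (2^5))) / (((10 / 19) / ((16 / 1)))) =-1216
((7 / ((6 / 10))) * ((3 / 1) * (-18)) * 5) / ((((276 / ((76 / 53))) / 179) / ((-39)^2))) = -5431567050 / 1219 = -4455756.40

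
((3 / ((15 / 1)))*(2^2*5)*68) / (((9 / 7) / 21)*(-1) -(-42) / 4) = 26656 / 1023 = 26.06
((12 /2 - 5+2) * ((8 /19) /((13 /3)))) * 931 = 3528 /13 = 271.38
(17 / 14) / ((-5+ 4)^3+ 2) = 17 / 14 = 1.21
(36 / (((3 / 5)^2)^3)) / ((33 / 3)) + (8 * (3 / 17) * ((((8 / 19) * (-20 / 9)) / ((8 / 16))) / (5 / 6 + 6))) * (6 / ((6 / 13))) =65.12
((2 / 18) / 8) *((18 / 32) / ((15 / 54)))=0.03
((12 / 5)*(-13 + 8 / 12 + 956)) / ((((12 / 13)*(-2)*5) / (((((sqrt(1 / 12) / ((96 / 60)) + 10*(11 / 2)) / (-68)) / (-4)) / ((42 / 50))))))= -2024165 / 34272 - 184015*sqrt(3) / 1645056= -59.26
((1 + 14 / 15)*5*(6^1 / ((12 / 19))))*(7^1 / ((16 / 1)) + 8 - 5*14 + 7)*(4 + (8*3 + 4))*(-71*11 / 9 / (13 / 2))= 83484214 / 39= 2140620.87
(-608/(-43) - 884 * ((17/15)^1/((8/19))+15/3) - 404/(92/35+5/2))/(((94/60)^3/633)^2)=-30951338905278389700000/166398747033773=-186007043.06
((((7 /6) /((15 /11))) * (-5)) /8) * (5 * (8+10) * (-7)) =2695 /8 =336.88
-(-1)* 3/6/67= 1/134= 0.01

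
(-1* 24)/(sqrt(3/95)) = -8* sqrt(285) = -135.06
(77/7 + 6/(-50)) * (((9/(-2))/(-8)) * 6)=918/25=36.72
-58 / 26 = -29 / 13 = -2.23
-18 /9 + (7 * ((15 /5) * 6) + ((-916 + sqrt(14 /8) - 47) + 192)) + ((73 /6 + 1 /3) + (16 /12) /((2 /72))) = -1173 /2 + sqrt(7) /2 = -585.18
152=152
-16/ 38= -8/ 19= -0.42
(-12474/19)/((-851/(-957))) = -11937618/16169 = -738.30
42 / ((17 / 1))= 42 / 17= 2.47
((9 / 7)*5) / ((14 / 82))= 37.65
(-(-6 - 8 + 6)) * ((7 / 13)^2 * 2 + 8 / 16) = 1460 / 169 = 8.64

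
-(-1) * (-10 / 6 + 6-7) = -8 / 3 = -2.67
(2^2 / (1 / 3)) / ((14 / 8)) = 48 / 7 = 6.86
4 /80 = 1 /20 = 0.05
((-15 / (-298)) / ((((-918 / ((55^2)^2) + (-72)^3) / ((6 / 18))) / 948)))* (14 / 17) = -50602956250 / 1441890189027549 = -0.00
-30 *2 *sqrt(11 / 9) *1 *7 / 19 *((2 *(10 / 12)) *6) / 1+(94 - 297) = -1400 *sqrt(11) / 19 - 203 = -447.38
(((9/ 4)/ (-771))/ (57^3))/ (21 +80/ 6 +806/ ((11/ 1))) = -11/ 75114856956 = -0.00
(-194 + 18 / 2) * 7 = -1295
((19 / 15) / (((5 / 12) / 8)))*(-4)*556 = -1352192 / 25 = -54087.68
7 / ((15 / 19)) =133 / 15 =8.87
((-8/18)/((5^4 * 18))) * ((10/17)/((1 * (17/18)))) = -8/325125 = -0.00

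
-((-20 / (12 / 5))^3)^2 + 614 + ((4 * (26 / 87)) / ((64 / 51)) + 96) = -56520383011 / 169128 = -334187.02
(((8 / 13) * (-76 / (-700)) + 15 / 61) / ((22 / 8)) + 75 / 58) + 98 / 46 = 7203206067 / 2036384350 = 3.54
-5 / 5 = -1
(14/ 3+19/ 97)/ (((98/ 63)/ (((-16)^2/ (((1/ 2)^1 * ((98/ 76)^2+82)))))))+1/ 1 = 1651252991/ 82029311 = 20.13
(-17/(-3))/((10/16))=136/15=9.07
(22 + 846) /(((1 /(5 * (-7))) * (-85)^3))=6076 /122825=0.05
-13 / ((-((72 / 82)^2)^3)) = 61751355133 / 2176782336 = 28.37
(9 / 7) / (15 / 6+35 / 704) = 6336 / 12565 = 0.50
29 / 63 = 0.46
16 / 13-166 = -2142 / 13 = -164.77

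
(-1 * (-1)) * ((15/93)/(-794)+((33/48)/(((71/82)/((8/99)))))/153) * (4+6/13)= 0.00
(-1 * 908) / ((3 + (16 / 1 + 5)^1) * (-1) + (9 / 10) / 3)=9080 / 237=38.31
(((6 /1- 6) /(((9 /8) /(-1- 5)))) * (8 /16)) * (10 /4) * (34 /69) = 0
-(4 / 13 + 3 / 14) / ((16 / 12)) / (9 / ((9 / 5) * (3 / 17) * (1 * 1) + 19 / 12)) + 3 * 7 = 1331345 / 63648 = 20.92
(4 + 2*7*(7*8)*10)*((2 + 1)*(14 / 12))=27454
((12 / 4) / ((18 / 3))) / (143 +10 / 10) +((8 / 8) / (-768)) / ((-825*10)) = 22001 / 6336000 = 0.00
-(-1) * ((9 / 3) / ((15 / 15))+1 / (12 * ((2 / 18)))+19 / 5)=151 / 20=7.55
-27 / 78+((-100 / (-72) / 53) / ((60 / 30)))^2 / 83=-1359705179 / 3928060656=-0.35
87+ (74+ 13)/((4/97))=8787/4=2196.75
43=43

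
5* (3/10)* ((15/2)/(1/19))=855/4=213.75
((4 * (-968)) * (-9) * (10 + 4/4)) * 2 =766656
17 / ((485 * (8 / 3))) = 51 / 3880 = 0.01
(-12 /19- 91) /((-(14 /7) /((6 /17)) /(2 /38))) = 5223 /6137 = 0.85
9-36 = -27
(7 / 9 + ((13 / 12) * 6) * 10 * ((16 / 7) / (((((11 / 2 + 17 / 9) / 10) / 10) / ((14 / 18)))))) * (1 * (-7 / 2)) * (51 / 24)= -31839827 / 2736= -11637.36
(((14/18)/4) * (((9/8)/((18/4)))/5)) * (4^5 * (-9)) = -448/5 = -89.60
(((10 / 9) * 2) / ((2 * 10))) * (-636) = -212 / 3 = -70.67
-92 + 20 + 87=15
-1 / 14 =-0.07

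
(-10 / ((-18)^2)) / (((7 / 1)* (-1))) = 5 / 1134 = 0.00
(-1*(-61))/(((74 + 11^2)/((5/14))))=61/546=0.11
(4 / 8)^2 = 1 / 4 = 0.25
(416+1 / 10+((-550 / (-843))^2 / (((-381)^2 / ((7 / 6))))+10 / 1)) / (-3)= -1318675365215387 / 9284266754010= -142.03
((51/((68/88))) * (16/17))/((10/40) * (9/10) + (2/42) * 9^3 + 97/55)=650496/384353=1.69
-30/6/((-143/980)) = 4900/143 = 34.27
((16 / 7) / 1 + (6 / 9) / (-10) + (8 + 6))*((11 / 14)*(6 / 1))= 18733 / 245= 76.46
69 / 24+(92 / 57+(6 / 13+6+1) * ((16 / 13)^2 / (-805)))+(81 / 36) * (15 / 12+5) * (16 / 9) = 23770839103 / 806474760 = 29.47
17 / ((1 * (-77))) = -17 / 77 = -0.22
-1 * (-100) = 100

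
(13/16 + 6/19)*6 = 6.77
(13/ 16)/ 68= 13/ 1088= 0.01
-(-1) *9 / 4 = 9 / 4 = 2.25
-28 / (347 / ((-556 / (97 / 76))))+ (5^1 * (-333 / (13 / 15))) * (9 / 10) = -1482377977 / 875134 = -1693.89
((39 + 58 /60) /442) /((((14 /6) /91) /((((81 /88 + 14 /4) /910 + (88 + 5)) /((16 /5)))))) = 811813361 /7920640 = 102.49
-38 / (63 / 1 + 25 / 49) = -931 / 1556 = -0.60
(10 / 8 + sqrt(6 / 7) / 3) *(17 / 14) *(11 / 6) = 187 *sqrt(42) / 1764 + 935 / 336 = 3.47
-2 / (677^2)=-2 / 458329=-0.00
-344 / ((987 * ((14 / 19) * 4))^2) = -15523 / 381874248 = -0.00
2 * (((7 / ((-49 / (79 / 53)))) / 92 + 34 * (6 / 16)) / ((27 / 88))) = 19144576 / 230391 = 83.10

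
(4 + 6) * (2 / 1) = 20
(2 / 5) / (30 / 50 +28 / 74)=74 / 181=0.41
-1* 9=-9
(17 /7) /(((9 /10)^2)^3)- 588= -2170411156 /3720087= -583.43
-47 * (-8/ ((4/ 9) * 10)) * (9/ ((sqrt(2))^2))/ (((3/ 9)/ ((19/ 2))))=216999/ 20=10849.95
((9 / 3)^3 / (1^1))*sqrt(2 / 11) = 27*sqrt(22) / 11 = 11.51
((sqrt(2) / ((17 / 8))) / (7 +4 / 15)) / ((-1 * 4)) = -30 * sqrt(2) / 1853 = -0.02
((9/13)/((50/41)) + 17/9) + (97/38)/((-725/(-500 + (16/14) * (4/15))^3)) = 182138201864660677/414603393750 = 439307.07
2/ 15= 0.13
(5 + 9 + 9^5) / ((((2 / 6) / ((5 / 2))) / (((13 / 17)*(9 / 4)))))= 103655565 / 136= 762173.27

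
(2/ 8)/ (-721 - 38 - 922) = -1/ 6724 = -0.00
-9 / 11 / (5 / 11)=-1.80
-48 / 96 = -1 / 2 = -0.50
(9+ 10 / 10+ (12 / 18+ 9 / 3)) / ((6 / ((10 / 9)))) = 205 / 81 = 2.53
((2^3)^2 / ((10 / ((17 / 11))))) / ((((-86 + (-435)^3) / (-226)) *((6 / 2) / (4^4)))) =31473664 / 13581638565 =0.00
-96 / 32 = -3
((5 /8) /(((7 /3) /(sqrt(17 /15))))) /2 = sqrt(255) /112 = 0.14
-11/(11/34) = -34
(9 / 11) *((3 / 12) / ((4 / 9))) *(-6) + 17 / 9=-691 / 792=-0.87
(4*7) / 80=7 / 20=0.35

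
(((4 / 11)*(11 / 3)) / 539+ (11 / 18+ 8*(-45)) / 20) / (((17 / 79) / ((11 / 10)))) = -91.84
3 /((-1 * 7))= -3 /7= -0.43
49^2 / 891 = 2401 / 891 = 2.69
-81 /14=-5.79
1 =1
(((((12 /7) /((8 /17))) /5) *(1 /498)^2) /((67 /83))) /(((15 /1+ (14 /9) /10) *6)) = 17 /424771424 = 0.00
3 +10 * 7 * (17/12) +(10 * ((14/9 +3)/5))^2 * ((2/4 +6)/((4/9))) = 11846/9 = 1316.22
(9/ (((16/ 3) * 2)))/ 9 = 3/ 32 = 0.09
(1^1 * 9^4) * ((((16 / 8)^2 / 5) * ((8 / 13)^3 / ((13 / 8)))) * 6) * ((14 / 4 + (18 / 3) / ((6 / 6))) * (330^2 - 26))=667097037176832 / 142805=4671384315.51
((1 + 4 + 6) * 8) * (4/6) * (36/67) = 2112/67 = 31.52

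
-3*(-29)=87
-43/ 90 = -0.48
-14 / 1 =-14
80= 80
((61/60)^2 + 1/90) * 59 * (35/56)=221899/5760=38.52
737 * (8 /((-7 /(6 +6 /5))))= -212256 /35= -6064.46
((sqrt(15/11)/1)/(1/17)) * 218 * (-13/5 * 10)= -96356 * sqrt(165)/11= -112519.57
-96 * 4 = -384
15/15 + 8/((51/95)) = 811/51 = 15.90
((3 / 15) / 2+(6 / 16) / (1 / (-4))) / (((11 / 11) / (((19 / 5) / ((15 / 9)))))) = -399 / 125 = -3.19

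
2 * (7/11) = 14/11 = 1.27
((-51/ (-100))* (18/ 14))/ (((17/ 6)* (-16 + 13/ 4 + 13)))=162/ 175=0.93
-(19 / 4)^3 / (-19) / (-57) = -19 / 192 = -0.10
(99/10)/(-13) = -99/130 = -0.76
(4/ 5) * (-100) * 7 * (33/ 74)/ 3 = -3080/ 37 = -83.24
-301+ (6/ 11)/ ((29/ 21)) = -95893/ 319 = -300.61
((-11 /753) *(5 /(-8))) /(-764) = -55 /4602336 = -0.00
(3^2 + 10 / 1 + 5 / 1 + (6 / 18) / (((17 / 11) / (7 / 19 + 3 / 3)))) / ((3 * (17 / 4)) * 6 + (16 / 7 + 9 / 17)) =329588 / 1075989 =0.31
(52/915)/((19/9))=156/5795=0.03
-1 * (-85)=85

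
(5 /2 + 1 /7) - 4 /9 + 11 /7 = 3.77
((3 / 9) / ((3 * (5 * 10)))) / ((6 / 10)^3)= 5 / 486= 0.01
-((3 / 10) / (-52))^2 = -9 / 270400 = -0.00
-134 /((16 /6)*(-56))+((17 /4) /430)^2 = 18584473 /20708800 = 0.90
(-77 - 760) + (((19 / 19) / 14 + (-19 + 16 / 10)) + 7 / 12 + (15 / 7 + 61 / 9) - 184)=-1296319 / 1260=-1028.82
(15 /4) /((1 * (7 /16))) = 60 /7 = 8.57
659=659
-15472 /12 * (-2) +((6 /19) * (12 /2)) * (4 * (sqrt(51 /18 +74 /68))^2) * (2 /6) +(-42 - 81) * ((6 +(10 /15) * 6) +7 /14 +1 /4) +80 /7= 34667977 /27132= 1277.75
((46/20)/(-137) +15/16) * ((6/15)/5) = 10091/137000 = 0.07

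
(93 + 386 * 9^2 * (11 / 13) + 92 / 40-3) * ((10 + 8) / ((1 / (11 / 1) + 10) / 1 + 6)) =113891547 / 3835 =29697.93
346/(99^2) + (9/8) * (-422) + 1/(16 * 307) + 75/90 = -473.88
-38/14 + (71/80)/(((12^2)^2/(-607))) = -31820399/11612160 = -2.74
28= 28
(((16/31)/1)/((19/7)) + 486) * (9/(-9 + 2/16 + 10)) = 2290928/589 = 3889.52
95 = 95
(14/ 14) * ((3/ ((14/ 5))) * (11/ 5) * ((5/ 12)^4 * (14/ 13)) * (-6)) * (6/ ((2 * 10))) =-1375/ 9984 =-0.14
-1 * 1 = -1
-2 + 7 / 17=-1.59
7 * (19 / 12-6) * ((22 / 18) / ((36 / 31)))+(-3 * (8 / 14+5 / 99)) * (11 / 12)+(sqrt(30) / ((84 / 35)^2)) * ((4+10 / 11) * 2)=-932125 / 27216+75 * sqrt(30) / 44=-24.91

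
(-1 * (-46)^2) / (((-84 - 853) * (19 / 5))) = 10580 / 17803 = 0.59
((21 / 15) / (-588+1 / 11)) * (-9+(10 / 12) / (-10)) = 8393 / 388020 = 0.02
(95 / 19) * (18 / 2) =45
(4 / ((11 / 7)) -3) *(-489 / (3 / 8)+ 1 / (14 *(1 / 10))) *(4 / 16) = 45615 / 308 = 148.10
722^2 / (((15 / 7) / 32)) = 116767616 / 15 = 7784507.73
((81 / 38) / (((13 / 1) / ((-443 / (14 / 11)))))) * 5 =-1973565 / 6916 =-285.36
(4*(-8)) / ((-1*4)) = 8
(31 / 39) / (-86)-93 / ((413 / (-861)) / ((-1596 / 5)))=-61232793121 / 989430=-61886.94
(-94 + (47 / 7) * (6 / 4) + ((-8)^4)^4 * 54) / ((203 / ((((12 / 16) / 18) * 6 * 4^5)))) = 27237770546336609408 / 1421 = 19168029941123581.57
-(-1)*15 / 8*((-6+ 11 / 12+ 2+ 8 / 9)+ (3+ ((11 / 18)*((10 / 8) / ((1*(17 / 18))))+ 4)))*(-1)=-4295 / 408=-10.53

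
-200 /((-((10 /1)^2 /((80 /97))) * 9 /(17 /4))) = 680 /873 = 0.78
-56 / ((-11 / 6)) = 336 / 11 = 30.55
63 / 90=7 / 10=0.70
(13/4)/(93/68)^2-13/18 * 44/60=313417/259470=1.21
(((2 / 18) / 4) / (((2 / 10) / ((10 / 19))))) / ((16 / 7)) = 175 / 5472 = 0.03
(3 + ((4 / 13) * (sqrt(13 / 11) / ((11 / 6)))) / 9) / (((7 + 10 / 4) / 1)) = 16 * sqrt(143) / 89661 + 6 / 19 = 0.32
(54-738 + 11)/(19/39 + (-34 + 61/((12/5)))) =83.13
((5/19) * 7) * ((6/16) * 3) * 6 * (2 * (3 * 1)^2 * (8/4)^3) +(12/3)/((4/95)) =35825/19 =1885.53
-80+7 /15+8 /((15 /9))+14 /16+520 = 53537 /120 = 446.14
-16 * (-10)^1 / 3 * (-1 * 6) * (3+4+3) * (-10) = 32000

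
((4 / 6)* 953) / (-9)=-1906 / 27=-70.59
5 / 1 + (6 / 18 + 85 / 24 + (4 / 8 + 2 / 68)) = 1279 / 136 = 9.40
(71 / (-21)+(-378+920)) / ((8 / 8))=11311 / 21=538.62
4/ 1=4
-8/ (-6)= 4/ 3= 1.33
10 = 10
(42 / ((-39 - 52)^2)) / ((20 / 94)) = 141 / 5915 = 0.02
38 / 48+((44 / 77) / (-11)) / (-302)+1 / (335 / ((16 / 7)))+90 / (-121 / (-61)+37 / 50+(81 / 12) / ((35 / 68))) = 22763252385389 / 3512177656680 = 6.48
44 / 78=22 / 39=0.56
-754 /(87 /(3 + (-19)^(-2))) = -28184 /1083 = -26.02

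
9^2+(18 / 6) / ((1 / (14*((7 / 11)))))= 107.73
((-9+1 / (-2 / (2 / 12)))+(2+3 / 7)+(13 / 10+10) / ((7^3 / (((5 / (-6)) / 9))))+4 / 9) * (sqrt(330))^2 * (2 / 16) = -1582405 / 6174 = -256.30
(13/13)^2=1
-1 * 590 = -590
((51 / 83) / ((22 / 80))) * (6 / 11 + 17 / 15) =37672 / 10043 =3.75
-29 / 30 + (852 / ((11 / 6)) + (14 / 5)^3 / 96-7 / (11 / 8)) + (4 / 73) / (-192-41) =42929690469 / 93549500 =458.90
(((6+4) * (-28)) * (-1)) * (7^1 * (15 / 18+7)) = 46060 / 3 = 15353.33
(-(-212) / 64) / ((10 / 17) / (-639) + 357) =575739 / 62049296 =0.01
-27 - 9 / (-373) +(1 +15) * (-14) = -93614 / 373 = -250.98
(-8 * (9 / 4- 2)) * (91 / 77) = -26 / 11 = -2.36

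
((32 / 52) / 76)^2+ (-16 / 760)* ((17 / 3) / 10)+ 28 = 128064613 / 4575675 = 27.99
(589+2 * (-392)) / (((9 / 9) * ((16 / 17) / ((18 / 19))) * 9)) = -3315 / 152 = -21.81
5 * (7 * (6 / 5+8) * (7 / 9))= 2254 / 9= 250.44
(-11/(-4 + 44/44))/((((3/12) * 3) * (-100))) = -11/225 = -0.05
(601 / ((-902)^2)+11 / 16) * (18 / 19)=1060965 / 1627208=0.65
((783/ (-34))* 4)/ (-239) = 1566/ 4063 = 0.39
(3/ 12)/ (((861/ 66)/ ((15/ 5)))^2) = 1089/ 82369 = 0.01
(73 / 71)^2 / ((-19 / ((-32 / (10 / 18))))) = 1534752 / 478895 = 3.20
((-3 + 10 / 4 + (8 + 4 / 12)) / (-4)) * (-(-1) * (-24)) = 47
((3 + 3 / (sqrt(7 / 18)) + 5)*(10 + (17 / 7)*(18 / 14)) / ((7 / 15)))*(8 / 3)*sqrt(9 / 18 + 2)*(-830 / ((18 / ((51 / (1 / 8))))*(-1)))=4354910400*sqrt(35) / 2401 + 5806547200*sqrt(10) / 1029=28574953.99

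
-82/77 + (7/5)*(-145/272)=-37935/20944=-1.81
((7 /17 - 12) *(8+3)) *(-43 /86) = 63.74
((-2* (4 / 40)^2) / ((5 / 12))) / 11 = -6 / 1375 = -0.00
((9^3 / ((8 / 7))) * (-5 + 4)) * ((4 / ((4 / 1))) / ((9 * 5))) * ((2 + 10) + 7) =-10773 / 40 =-269.32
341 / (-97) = -341 / 97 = -3.52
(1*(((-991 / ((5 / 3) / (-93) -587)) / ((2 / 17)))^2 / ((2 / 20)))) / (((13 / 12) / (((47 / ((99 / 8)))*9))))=215578191281220 / 3318098927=64970.39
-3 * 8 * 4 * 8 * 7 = -5376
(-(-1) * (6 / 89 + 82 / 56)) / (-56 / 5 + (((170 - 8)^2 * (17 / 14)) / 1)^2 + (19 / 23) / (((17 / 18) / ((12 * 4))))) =52235645 / 34633364404956176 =0.00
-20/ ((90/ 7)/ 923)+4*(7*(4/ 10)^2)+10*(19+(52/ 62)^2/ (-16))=-536989349/ 432450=-1241.74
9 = 9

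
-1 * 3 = -3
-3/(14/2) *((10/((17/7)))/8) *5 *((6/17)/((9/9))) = -225/578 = -0.39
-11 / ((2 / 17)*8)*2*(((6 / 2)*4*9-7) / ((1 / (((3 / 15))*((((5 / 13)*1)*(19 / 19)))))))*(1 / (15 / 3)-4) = 358853 / 520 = 690.10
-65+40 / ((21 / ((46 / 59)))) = -78695 / 1239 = -63.51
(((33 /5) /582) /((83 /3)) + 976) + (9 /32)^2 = 40235090671 /41221120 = 976.08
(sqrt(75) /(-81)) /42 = -5 * sqrt(3) /3402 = -0.00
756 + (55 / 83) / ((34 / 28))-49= 998347 / 1411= 707.55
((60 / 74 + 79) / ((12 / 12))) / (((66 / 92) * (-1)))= -135838 / 1221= -111.25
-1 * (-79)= 79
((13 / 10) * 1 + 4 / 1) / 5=53 / 50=1.06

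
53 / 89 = 0.60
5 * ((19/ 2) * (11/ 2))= 1045/ 4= 261.25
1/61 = 0.02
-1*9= -9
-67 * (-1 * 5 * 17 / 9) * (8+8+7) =130985 / 9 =14553.89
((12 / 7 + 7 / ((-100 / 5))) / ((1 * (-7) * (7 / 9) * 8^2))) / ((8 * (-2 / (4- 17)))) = -22347 / 7024640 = -0.00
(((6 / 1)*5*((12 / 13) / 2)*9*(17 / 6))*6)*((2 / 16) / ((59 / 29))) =199665 / 1534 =130.16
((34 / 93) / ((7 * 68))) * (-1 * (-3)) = 1 / 434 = 0.00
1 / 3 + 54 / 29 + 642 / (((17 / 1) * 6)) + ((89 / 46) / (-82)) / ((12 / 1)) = 8.49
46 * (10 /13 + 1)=1058 /13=81.38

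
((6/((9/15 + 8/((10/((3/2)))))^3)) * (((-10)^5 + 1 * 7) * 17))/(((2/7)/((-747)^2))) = -3415556727625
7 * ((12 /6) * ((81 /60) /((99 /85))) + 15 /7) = 687 /22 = 31.23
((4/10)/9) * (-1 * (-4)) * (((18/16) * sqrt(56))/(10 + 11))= 2 * sqrt(14)/105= 0.07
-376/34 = -188/17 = -11.06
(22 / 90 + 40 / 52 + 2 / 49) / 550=30227 / 15765750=0.00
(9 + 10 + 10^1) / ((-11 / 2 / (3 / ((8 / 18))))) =-783 / 22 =-35.59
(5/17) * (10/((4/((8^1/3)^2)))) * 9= 800/17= 47.06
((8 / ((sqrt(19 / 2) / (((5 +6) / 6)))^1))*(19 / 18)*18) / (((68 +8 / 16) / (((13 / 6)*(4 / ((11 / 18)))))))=416*sqrt(38) / 137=18.72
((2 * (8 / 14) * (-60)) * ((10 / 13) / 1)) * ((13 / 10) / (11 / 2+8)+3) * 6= -267520 / 273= -979.93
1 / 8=0.12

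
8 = 8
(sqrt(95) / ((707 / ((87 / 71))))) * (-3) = -261 * sqrt(95) / 50197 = -0.05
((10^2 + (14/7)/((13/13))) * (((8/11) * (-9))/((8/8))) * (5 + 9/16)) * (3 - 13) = 408510/11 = 37137.27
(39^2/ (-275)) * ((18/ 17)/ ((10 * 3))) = -4563/ 23375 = -0.20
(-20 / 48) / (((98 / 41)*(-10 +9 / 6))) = 205 / 9996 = 0.02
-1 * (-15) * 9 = 135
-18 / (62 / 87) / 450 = -87 / 1550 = -0.06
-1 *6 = -6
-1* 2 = -2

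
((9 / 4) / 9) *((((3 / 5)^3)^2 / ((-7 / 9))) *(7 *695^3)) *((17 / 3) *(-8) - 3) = 170330013837 / 100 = 1703300138.37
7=7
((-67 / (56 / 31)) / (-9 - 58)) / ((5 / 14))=31 / 20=1.55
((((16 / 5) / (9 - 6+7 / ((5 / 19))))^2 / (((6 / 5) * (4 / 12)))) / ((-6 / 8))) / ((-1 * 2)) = 80 / 4107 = 0.02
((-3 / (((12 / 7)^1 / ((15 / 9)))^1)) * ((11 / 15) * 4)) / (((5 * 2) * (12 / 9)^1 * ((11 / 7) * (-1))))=49 / 120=0.41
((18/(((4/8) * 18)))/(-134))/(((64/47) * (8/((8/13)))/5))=-0.00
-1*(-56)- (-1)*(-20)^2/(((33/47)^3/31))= 1289417672/35937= 35879.95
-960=-960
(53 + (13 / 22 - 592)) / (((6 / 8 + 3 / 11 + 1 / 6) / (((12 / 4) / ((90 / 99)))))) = -234531 / 157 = -1493.83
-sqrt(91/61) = -1.22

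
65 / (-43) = -65 / 43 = -1.51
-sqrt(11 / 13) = -sqrt(143) / 13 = -0.92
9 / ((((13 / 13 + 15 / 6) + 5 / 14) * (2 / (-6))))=-7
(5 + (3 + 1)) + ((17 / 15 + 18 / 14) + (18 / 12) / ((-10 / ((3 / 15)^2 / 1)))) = 119837 / 10500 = 11.41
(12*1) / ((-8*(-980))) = 3 / 1960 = 0.00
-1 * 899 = -899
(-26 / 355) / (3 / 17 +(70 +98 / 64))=-14144 / 13848195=-0.00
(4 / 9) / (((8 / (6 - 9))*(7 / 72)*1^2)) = -12 / 7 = -1.71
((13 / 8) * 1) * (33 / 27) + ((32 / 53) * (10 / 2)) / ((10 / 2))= 9883 / 3816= 2.59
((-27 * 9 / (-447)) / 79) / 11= 81 / 129481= 0.00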